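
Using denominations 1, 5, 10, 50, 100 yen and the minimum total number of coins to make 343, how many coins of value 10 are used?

Use the largest denomination that fits, subtract, and repeat.
343 = 3×100 + 4×10 + 3×1
Count of 10: 4

4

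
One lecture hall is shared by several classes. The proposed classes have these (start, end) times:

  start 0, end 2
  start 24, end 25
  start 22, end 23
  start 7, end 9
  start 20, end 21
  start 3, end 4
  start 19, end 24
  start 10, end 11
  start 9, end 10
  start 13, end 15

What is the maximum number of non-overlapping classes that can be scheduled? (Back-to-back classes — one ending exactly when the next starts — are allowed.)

9

By end time: (0,2), (3,4), (7,9), (9,10), (10,11), (13,15), (20,21), (22,23), (19,24), (24,25).
Pick (0,2); next start ≥ 2 → (3,4); next start ≥ 4 → (7,9); next start ≥ 9 → (9,10); next start ≥ 10 → (10,11); next start ≥ 11 → (13,15); next start ≥ 15 → (20,21); next start ≥ 21 → (22,23); next start ≥ 23 → (24,25).
Selected 9 classes.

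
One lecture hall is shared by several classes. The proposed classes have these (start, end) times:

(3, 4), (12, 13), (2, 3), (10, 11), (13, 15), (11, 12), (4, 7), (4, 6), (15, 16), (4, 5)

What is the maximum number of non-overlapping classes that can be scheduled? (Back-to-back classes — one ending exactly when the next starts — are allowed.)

By end time: (2,3), (3,4), (4,5), (4,6), (4,7), (10,11), (11,12), (12,13), (13,15), (15,16).
Pick (2,3); next start ≥ 3 → (3,4); next start ≥ 4 → (4,5); next start ≥ 5 → (10,11); next start ≥ 11 → (11,12); next start ≥ 12 → (12,13); next start ≥ 13 → (13,15); next start ≥ 15 → (15,16).
Selected 8 classes.

8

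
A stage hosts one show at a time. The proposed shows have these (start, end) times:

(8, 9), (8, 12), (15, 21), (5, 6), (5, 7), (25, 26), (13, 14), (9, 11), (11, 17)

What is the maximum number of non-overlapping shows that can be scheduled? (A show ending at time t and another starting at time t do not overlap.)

6

Greedy by earliest finish: after sorting by end time, pick each interval compatible with the last pick.
Sorted by end: (5,6)  (5,7)  (8,9)  (9,11)  (8,12)  (13,14)  (11,17)  (15,21)  (25,26)
take (5,6); take (8,9); take (9,11); skip (8,12); take (13,14); skip (11,17); take (15,21); take (25,26).
Selected 6 shows.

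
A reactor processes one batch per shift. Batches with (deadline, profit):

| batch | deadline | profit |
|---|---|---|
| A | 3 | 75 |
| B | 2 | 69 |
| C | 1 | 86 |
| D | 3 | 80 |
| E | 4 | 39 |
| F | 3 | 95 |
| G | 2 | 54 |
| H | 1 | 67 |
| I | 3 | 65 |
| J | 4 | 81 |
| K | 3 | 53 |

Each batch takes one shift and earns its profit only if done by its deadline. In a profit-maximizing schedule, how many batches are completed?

4

Take jobs in profit order; each goes to the latest open slot no later than its deadline.
By profit: F(d3,95), C(d1,86), J(d4,81), D(d3,80), A(d3,75), B(d2,69), H(d1,67), I(d3,65), G(d2,54), K(d3,53), E(d4,39)
F→slot 3; C→slot 1; J→slot 4; D→slot 2; A skipped; B skipped; H skipped; I skipped; G skipped; K skipped; E skipped.
4 of 11 scheduled.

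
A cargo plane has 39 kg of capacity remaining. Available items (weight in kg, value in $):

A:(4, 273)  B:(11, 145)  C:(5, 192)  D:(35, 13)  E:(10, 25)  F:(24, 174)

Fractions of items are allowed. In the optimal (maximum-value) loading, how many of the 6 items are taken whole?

3

Sort by value per unit weight and fill in that order.
Order: A (273/4=68.25) > C (192/5=38.40) > B (145/11=13.18) > F (174/24=7.25) > E (25/10=2.50) > D (13/35=0.37)
Fill: take A (4 @ 273) → take C (5 @ 192) → take B (11 @ 145) → take 19/24 of F → 137.75; 39/39 used.
3 item(s) taken whole; one partial (take 19/24 of F).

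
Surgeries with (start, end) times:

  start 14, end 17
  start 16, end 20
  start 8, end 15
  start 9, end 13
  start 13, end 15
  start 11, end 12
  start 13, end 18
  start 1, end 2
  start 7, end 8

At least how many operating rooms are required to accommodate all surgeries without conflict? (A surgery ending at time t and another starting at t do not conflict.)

4

Count concurrent intervals with a sweep; the peak is the room count.
starts: [1, 7, 8, 9, 11, 13, 13, 14, 16]
ends:   [2, 8, 12, 13, 15, 15, 17, 18, 20]
s1→1 e2→0 s7→1 e8→0 s8→1 s9→2 s11→3 e12→2 e13→1 s13→2 s13→3 s14→4  — peak 4.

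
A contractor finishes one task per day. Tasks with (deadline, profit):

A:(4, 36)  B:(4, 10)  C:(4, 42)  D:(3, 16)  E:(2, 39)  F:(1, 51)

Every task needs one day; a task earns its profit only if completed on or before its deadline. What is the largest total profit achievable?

Sort by profit descending; place each in the latest free slot ≤ its deadline.
Profit order: F=51 C=42 E=39 A=36 D=16 B=10
Assign: F→slot 1, C→slot 4, E→slot 2, A→slot 3, D skipped, B skipped.
Slots: [1:F] [2:E] [3:A] [4:C]
Profit = 51 + 39 + 36 + 42 = 168

168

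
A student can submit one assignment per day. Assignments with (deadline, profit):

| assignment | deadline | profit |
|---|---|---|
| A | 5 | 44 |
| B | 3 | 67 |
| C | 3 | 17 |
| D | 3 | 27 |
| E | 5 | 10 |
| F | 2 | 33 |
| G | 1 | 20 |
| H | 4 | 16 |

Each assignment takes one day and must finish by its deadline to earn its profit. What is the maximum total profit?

187

Sort by profit descending; place each in the latest free slot ≤ its deadline.
By profit: B(d3,67), A(d5,44), F(d2,33), D(d3,27), G(d1,20), C(d3,17), H(d4,16), E(d5,10)
B→slot 3; A→slot 5; F→slot 2; D→slot 1; G skipped; C skipped; H→slot 4; E skipped.
Profit = 27 + 33 + 67 + 16 + 44 = 187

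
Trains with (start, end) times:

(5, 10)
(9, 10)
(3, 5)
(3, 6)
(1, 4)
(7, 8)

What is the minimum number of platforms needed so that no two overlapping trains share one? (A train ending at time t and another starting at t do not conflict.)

3

Count concurrent intervals with a sweep; the peak is the room count.
Events (time:±→running): 1:+→1 3:+→2 3:+→3 … peak 3.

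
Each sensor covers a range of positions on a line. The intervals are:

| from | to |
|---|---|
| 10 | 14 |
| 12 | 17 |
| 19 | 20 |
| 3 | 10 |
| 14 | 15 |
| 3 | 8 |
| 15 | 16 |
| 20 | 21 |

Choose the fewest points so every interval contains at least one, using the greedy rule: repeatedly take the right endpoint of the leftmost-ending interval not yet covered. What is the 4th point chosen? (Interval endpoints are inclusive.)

Process intervals by earliest right end; each time one isn't hit yet, stab at its right endpoint.
By right end: [3,8]  [3,10]  [10,14]  [14,15]  [15,16]  [12,17]  [19,20]  [20,21]
[3,8] uncovered → point at 8; [10,14] uncovered → point at 14; [15,16] uncovered → point at 16; [19,20] uncovered → point at 20.
Points: 8, 14, 16, 20 (4 total).

20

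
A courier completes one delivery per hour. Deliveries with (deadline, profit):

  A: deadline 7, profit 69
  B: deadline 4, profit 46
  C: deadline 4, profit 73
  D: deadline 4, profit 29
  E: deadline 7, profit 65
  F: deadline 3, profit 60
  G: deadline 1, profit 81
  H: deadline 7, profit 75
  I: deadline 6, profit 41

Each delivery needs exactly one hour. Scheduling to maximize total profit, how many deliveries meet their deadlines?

7

Profit order: G=81 H=75 C=73 A=69 E=65 F=60 B=46 I=41 D=29
Assign: G→slot 1, H→slot 7, C→slot 4, A→slot 6, E→slot 5, F→slot 3, B→slot 2, I skipped, D skipped.
Slots: [1:G] [2:B] [3:F] [4:C] [5:E] [6:A] [7:H]
7 of 9 scheduled.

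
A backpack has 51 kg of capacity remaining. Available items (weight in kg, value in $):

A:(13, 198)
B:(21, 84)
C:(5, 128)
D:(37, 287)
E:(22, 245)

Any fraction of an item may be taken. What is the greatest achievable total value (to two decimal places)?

656.32

Order: C (128/5=25.60) > A (198/13=15.23) > E (245/22=11.14) > D (287/37=7.76) > B (84/21=4.00)
Fill: take C (5 @ 128) → take A (13 @ 198) → take E (22 @ 245) → take 11/37 of D → 85.32; 51/51 used.
Total value = 656.32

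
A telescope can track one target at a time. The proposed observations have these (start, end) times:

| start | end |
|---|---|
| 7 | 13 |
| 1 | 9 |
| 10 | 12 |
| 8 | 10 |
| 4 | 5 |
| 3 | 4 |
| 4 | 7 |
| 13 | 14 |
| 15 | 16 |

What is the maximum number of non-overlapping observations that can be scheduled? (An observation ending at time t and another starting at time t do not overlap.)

6

Sort by end time and greedily take each interval whose start is ≥ the last chosen end.
By end time: (3,4), (4,5), (4,7), (1,9), (8,10), (10,12), (7,13), (13,14), (15,16).
Pick (3,4); next start ≥ 4 → (4,5); next start ≥ 5 → (8,10); next start ≥ 10 → (10,12); next start ≥ 12 → (13,14); next start ≥ 14 → (15,16).
Selected 6 observations.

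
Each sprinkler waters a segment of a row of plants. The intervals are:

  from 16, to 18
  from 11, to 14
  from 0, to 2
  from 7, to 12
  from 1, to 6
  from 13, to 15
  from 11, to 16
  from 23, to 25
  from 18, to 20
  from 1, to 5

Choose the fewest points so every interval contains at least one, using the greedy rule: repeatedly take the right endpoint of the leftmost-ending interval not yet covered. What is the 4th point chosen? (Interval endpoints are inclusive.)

18

By right end: [0,2]  [1,5]  [1,6]  [7,12]  [11,14]  [13,15]  [11,16]  [16,18]  [18,20]  [23,25]
[0,2] uncovered → point at 2; [7,12] uncovered → point at 12; [13,15] uncovered → point at 15; [16,18] uncovered → point at 18; [23,25] uncovered → point at 25.
Points: 2, 12, 15, 18, 25 (5 total).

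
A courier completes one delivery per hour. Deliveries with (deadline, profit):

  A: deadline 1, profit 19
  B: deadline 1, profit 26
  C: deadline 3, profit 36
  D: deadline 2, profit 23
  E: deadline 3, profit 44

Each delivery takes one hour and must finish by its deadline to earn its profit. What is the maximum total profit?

106

Profit order: E=44 C=36 B=26 D=23 A=19
Assign: E→slot 3, C→slot 2, B→slot 1, D skipped, A skipped.
Slots: [1:B] [2:C] [3:E]
Profit = 26 + 36 + 44 = 106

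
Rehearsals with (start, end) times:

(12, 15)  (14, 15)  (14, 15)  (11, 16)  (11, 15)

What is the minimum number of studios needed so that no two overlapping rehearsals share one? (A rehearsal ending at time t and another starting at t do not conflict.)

Events (time:±→running): 11:+→1 11:+→2 12:+→3 14:+→4 14:+→5 … peak 5.

5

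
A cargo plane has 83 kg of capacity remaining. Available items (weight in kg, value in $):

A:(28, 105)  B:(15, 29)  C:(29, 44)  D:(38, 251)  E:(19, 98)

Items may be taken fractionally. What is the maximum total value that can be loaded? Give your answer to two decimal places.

446.50

Order: D (251/38=6.61) > E (98/19=5.16) > A (105/28=3.75) > B (29/15=1.93) > C (44/29=1.52)
Fill: take D (38 @ 251) → take E (19 @ 98) → take 26/28 of A → 97.50; 83/83 used.
Total value = 446.50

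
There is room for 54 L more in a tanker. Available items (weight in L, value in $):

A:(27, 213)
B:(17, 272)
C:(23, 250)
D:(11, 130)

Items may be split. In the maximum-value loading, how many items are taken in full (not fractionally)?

Sort by value per unit weight and fill in that order.
Ratios (sorted): B 16.00, D 11.82, C 10.87, A 7.89
take B (17 @ 272); take D (11 @ 130); take C (23 @ 250); take 3/27 of A → 23.67. Capacity used 54/54.
3 item(s) taken whole; one partial (take 3/27 of A).

3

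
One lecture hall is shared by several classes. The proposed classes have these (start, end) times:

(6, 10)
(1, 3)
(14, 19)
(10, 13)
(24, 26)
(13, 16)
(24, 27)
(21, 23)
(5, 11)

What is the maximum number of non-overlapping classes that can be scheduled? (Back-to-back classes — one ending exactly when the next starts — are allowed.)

6

By end time: (1,3), (6,10), (5,11), (10,13), (13,16), (14,19), (21,23), (24,26), (24,27).
Pick (1,3); next start ≥ 3 → (6,10); next start ≥ 10 → (10,13); next start ≥ 13 → (13,16); next start ≥ 16 → (21,23); next start ≥ 23 → (24,26).
Selected 6 classes.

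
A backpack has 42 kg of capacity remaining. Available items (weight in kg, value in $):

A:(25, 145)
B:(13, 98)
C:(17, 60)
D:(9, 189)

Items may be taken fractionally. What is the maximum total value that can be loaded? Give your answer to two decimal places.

403.00

Order: D (189/9=21.00) > B (98/13=7.54) > A (145/25=5.80) > C (60/17=3.53)
Fill: take D (9 @ 189) → take B (13 @ 98) → take 20/25 of A → 116.00; 42/42 used.
Total value = 403.00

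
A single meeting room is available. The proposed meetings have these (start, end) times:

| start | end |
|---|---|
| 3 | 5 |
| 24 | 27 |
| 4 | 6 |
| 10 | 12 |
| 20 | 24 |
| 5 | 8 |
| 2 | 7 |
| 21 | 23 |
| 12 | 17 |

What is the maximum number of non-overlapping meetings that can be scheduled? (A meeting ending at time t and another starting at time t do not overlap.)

By end time: (3,5), (4,6), (2,7), (5,8), (10,12), (12,17), (21,23), (20,24), (24,27).
Pick (3,5); next start ≥ 5 → (5,8); next start ≥ 8 → (10,12); next start ≥ 12 → (12,17); next start ≥ 17 → (21,23); next start ≥ 23 → (24,27).
Selected 6 meetings.

6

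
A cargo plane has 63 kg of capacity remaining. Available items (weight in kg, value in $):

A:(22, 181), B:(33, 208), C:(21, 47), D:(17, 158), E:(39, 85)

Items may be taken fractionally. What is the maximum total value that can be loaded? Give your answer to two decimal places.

490.27

Greedy by value/weight ratio, highest first.
Order: D (158/17=9.29) > A (181/22=8.23) > B (208/33=6.30) > C (47/21=2.24) > E (85/39=2.18)
Fill: take D (17 @ 158) → take A (22 @ 181) → take 24/33 of B → 151.27; 63/63 used.
Total value = 490.27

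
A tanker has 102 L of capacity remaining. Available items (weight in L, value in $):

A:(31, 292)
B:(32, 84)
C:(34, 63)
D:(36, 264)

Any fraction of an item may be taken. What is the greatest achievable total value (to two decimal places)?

645.56

Sort by value per unit weight and fill in that order.
Ratios (sorted): A 9.42, D 7.33, B 2.62, C 1.85
take A (31 @ 292); take D (36 @ 264); take B (32 @ 84); take 3/34 of C → 5.56. Capacity used 102/102.
Total value = 645.56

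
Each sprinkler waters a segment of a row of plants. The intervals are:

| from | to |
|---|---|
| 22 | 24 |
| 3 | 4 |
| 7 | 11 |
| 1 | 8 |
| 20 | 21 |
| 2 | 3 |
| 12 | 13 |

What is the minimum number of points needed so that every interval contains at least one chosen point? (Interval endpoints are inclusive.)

5

Sort by right endpoint; whenever an interval is uncovered, place a point at its right end.
By right end: [2,3]  [3,4]  [1,8]  [7,11]  [12,13]  [20,21]  [22,24]
[2,3] uncovered → point at 3; [7,11] uncovered → point at 11; [12,13] uncovered → point at 13; [20,21] uncovered → point at 21; [22,24] uncovered → point at 24.
Points: 3, 11, 13, 21, 24 (5 total).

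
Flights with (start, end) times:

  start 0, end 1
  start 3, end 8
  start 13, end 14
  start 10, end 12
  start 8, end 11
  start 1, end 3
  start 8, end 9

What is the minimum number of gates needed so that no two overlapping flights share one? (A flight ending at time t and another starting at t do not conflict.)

2

Count concurrent intervals with a sweep; the peak is the room count.
starts: [0, 1, 3, 8, 8, 10, 13]
ends:   [1, 3, 8, 9, 11, 12, 14]
s0→1 e1→0 s1→1 e3→0 s3→1 e8→0 s8→1 s8→2  — peak 2.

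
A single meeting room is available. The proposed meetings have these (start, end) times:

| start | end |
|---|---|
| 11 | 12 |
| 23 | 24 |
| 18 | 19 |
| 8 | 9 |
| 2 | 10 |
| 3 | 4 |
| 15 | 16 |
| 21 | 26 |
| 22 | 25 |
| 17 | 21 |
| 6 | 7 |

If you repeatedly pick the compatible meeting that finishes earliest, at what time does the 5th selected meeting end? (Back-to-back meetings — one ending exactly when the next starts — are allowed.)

16

Greedy by earliest finish: after sorting by end time, pick each interval compatible with the last pick.
By end time: (3,4), (6,7), (8,9), (2,10), (11,12), (15,16), (18,19), (17,21), (23,24), (22,25), (21,26).
Pick (3,4); next start ≥ 4 → (6,7); next start ≥ 7 → (8,9); next start ≥ 9 → (11,12); next start ≥ 12 → (15,16); next start ≥ 16 → (18,19); next start ≥ 19 → (23,24).
Selected: (3,4) (6,7) (8,9) (11,12) (15,16) (18,19) (23,24)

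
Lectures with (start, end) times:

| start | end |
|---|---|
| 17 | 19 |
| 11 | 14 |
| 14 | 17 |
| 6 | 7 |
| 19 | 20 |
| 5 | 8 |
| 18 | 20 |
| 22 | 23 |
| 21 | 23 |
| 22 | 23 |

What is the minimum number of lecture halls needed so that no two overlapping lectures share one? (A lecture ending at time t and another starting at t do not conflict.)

starts: [5, 6, 11, 14, 17, 18, 19, 21, 22, 22]
ends:   [7, 8, 14, 17, 19, 20, 20, 23, 23, 23]
s5→1 s6→2 e7→1 e8→0 s11→1 e14→0 s14→1 e17→0 s17→1 s18→2 e19→1 s19→2 e20→1 e20→0 s21→1 s22→2 s22→3  — peak 3.

3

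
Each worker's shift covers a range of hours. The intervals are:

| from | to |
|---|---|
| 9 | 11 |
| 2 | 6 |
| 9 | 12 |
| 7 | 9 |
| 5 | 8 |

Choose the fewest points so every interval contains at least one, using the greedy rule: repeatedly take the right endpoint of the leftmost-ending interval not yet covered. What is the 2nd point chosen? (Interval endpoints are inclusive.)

9

By right end: [2,6]  [5,8]  [7,9]  [9,11]  [9,12]
[2,6] uncovered → point at 6; [7,9] uncovered → point at 9.
Points: 6, 9 (2 total).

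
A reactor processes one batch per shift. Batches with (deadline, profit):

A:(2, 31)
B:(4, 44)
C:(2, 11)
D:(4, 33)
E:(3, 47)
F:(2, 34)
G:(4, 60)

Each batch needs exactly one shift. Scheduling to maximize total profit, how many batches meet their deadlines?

Sort by profit descending; place each in the latest free slot ≤ its deadline.
By profit: G(d4,60), E(d3,47), B(d4,44), F(d2,34), D(d4,33), A(d2,31), C(d2,11)
G→slot 4; E→slot 3; B→slot 2; F→slot 1; D skipped; A skipped; C skipped.
4 of 7 scheduled.

4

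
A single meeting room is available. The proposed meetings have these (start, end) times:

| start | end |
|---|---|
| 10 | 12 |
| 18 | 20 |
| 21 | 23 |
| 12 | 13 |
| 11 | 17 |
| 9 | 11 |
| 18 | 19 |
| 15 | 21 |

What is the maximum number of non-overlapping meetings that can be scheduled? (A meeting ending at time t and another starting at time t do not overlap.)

4

Sorted by end: (9,11)  (10,12)  (12,13)  (11,17)  (18,19)  (18,20)  (15,21)  (21,23)
take (9,11); take (12,13); take (18,19); skip (15,21); take (21,23).
Selected 4 meetings.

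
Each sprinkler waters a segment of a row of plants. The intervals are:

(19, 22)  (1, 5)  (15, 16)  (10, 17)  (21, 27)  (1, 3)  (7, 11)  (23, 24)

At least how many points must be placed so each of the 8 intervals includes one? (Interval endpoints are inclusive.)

5

By right end: [1,3]  [1,5]  [7,11]  [15,16]  [10,17]  [19,22]  [23,24]  [21,27]
[1,3] uncovered → point at 3; [7,11] uncovered → point at 11; [15,16] uncovered → point at 16; [19,22] uncovered → point at 22; [23,24] uncovered → point at 24.
Points: 3, 11, 16, 22, 24 (5 total).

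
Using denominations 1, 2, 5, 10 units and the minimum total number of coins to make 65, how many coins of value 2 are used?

Use the largest denomination that fits, subtract, and repeat.
65 = 6×10 + 1×5
Count of 2: 0

0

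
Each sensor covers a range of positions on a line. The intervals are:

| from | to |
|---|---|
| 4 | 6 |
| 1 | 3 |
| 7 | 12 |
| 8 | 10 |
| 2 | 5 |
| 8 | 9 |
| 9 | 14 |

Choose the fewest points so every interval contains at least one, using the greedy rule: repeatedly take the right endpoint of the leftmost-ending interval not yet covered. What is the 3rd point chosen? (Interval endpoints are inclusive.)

Sort by right endpoint; whenever an interval is uncovered, place a point at its right end.
By right end: [1,3]  [2,5]  [4,6]  [8,9]  [8,10]  [7,12]  [9,14]
[1,3] uncovered → point at 3; [4,6] uncovered → point at 6; [8,9] uncovered → point at 9.
Points: 3, 6, 9 (3 total).

9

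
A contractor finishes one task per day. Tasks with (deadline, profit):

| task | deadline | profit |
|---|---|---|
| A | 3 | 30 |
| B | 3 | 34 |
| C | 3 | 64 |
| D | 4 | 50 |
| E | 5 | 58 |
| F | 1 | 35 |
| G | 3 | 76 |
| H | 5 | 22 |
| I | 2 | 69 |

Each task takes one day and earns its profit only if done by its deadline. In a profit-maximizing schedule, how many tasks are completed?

5

By profit: G(d3,76), I(d2,69), C(d3,64), E(d5,58), D(d4,50), F(d1,35), B(d3,34), A(d3,30), H(d5,22)
G→slot 3; I→slot 2; C→slot 1; E→slot 5; D→slot 4; F skipped; B skipped; A skipped; H skipped.
5 of 9 scheduled.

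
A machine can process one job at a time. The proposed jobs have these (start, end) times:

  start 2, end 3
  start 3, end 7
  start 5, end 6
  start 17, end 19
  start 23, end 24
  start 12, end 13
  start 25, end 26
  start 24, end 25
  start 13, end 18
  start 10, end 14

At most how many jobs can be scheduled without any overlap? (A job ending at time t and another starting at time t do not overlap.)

Sorted by end: (2,3)  (5,6)  (3,7)  (12,13)  (10,14)  (13,18)  (17,19)  (23,24)  (24,25)  (25,26)
take (2,3); take (5,6); take (12,13); skip (10,14); take (13,18); take (23,24); take (24,25); take (25,26).
Selected 7 jobs.

7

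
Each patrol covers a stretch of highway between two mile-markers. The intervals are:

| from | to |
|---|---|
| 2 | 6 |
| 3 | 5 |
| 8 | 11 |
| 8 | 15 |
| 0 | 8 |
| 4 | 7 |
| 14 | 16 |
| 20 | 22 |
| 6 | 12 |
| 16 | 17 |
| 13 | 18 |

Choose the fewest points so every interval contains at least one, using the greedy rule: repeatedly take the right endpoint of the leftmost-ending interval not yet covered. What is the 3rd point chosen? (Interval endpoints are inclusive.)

Process intervals by earliest right end; each time one isn't hit yet, stab at its right endpoint.
By right end: [3,5]  [2,6]  [4,7]  [0,8]  [8,11]  [6,12]  [8,15]  [14,16]  [16,17]  [13,18]  [20,22]
[3,5] uncovered → point at 5; [8,11] uncovered → point at 11; [14,16] uncovered → point at 16; [20,22] uncovered → point at 22.
Points: 5, 11, 16, 22 (4 total).

16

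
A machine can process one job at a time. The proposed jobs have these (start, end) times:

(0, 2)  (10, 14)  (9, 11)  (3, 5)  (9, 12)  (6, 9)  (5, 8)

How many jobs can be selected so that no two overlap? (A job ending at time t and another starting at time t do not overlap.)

4

Sort by end time and greedily take each interval whose start is ≥ the last chosen end.
Sorted by end: (0,2)  (3,5)  (5,8)  (6,9)  (9,11)  (9,12)  (10,14)
take (0,2); take (3,5); take (5,8); take (9,11); skip (9,12); skip (10,14).
Selected 4 jobs.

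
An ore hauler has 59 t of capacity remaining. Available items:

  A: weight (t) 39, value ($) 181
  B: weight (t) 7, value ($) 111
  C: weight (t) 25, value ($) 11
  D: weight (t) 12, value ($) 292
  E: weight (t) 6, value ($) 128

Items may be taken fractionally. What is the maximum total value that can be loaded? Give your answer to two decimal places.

Ratios (sorted): D 24.33, E 21.33, B 15.86, A 4.64, C 0.44
take D (12 @ 292); take E (6 @ 128); take B (7 @ 111); take 34/39 of A → 157.79. Capacity used 59/59.
Total value = 688.79

688.79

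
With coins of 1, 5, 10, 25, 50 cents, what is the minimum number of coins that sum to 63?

Greedy: take as many of the largest coin as possible, then repeat with the remainder.
63 − 1×50→13 − 1×10→3 − 3×1→0
Total coins = 1 + 1 + 3 = 5

5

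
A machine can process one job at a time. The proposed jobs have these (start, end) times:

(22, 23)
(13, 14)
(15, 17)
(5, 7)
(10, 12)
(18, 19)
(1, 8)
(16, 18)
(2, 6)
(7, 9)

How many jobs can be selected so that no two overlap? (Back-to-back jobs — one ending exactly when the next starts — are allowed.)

7

Sort by end time and greedily take each interval whose start is ≥ the last chosen end.
Sorted by end: (2,6)  (5,7)  (1,8)  (7,9)  (10,12)  (13,14)  (15,17)  (16,18)  (18,19)  (22,23)
take (2,6); skip (5,7); take (7,9); take (10,12); take (13,14); take (15,17); take (18,19); take (22,23).
Selected 7 jobs.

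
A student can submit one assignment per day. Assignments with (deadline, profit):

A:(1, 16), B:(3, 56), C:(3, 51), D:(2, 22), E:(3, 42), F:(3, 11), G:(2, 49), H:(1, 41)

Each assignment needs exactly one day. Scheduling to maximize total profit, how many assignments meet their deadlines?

3

Profit order: B=56 C=51 G=49 E=42 H=41 D=22 A=16 F=11
Assign: B→slot 3, C→slot 2, G→slot 1, E skipped, H skipped, D skipped, A skipped, F skipped.
Slots: [1:G] [2:C] [3:B]
3 of 8 scheduled.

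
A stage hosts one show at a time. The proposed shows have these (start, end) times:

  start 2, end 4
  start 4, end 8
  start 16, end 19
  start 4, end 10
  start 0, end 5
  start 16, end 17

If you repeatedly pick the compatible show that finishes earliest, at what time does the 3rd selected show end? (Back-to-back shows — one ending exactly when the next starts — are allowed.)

Sorted by end: (2,4)  (0,5)  (4,8)  (4,10)  (16,17)  (16,19)
take (2,4); skip (0,5); take (4,8); take (16,17).
Selected: (2,4) (4,8) (16,17)

17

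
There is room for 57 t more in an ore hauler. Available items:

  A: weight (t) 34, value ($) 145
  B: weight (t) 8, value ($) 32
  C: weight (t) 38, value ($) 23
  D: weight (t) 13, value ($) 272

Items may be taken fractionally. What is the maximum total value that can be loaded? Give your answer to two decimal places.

450.21

Sort by value per unit weight and fill in that order.
Ratios (sorted): D 20.92, A 4.26, B 4.00, C 0.61
take D (13 @ 272); take A (34 @ 145); take B (8 @ 32); take 2/38 of C → 1.21. Capacity used 57/57.
Total value = 450.21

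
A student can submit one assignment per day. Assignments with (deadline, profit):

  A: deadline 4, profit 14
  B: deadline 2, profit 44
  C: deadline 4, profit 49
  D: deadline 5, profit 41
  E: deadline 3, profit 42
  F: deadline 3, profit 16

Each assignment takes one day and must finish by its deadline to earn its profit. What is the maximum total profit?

Profit order: C=49 B=44 E=42 D=41 F=16 A=14
Assign: C→slot 4, B→slot 2, E→slot 3, D→slot 5, F→slot 1, A skipped.
Slots: [1:F] [2:B] [3:E] [4:C] [5:D]
Profit = 16 + 44 + 42 + 49 + 41 = 192

192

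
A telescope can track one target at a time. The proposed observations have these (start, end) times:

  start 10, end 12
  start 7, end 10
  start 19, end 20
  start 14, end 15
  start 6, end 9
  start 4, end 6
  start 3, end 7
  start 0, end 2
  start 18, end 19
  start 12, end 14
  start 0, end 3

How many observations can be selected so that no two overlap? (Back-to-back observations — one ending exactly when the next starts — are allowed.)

Order by finish time; keep every interval that doesn't clash with the previous kept one.
By end time: (0,2), (0,3), (4,6), (3,7), (6,9), (7,10), (10,12), (12,14), (14,15), (18,19), (19,20).
Pick (0,2); next start ≥ 2 → (4,6); next start ≥ 6 → (6,9); next start ≥ 9 → (10,12); next start ≥ 12 → (12,14); next start ≥ 14 → (14,15); next start ≥ 15 → (18,19); next start ≥ 19 → (19,20).
Selected 8 observations.

8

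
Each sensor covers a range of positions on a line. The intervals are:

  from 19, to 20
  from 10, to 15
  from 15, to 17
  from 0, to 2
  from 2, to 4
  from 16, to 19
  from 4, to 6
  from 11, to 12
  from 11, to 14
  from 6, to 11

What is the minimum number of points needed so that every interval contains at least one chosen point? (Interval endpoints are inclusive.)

By right end: [0,2]  [2,4]  [4,6]  [6,11]  [11,12]  [11,14]  [10,15]  [15,17]  [16,19]  [19,20]
[0,2] uncovered → point at 2; [4,6] uncovered → point at 6; [11,12] uncovered → point at 12; [15,17] uncovered → point at 17; [19,20] uncovered → point at 20.
Points: 2, 6, 12, 17, 20 (5 total).

5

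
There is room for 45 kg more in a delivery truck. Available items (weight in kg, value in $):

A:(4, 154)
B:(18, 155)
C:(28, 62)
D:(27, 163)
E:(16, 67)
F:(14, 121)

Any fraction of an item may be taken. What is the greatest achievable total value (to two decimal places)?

Sort by value per unit weight and fill in that order.
Ratios (sorted): A 38.50, F 8.64, B 8.61, D 6.04, E 4.19, C 2.21
take A (4 @ 154); take F (14 @ 121); take B (18 @ 155); take 9/27 of D → 54.33. Capacity used 45/45.
Total value = 484.33

484.33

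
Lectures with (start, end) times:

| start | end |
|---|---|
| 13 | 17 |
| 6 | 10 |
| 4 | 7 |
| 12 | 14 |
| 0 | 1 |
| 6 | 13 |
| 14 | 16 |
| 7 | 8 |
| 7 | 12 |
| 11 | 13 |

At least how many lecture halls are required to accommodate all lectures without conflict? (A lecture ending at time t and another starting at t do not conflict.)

4

The answer is the maximum number of intervals overlapping at any instant.
starts: [0, 4, 6, 6, 7, 7, 11, 12, 13, 14]
ends:   [1, 7, 8, 10, 12, 13, 13, 14, 16, 17]
s0→1 e1→0 s4→1 s6→2 s6→3 e7→2 s7→3 s7→4  — peak 4.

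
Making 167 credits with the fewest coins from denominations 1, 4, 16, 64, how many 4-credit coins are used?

167 = 2×64 + 2×16 + 1×4 + 3×1
Count of 4: 1

1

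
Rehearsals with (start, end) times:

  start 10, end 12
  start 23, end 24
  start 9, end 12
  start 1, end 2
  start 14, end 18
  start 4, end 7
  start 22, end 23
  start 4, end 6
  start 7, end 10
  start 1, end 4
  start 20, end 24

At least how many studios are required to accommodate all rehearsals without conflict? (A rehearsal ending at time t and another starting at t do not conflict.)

Count concurrent intervals with a sweep; the peak is the room count.
starts: [1, 1, 4, 4, 7, 9, 10, 14, 20, 22, 23]
ends:   [2, 4, 6, 7, 10, 12, 12, 18, 23, 24, 24]
s1→1 s1→2  — peak 2.

2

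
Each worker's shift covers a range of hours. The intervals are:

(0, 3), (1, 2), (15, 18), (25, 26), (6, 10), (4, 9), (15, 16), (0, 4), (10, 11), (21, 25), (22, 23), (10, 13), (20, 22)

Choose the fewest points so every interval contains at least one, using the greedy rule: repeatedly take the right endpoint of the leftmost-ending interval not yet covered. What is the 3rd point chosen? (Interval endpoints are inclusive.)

Sort by right endpoint; whenever an interval is uncovered, place a point at its right end.
Sorted: [1,2] [0,3] [0,4] [4,9] [6,10] [10,11] [10,13] [15,16] [15,18] [20,22] [22,23] [21,25] [25,26]
{[1,2],[0,3],[0,4]} hit by 2; {[4,9],[6,10]} hit by 9; {[10,11],[10,13]} hit by 11; {[15,16],[15,18]} hit by 16; {[20,22],[22,23],[21,25]} hit by 22; {[25,26]} hit by 26.
Points: 2, 9, 11, 16, 22, 26 (6 total).

11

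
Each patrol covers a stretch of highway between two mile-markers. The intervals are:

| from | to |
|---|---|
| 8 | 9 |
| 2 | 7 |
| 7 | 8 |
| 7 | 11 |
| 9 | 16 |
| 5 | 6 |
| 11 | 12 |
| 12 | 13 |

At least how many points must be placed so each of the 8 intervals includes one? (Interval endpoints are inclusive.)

Sorted: [5,6] [2,7] [7,8] [8,9] [7,11] [11,12] [12,13] [9,16]
{[5,6],[2,7]} hit by 6; {[7,8],[8,9],[7,11]} hit by 8; {[11,12],[12,13],[9,16]} hit by 12.
Points: 6, 8, 12 (3 total).

3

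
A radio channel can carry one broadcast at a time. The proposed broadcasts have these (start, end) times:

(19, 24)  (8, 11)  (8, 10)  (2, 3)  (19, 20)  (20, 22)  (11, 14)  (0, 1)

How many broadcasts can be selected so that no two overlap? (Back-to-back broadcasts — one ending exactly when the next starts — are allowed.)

6

Order by finish time; keep every interval that doesn't clash with the previous kept one.
Sorted by end: (0,1)  (2,3)  (8,10)  (8,11)  (11,14)  (19,20)  (20,22)  (19,24)
take (0,1); take (2,3); take (8,10); take (11,14); take (19,20); take (20,22); skip (19,24).
Selected 6 broadcasts.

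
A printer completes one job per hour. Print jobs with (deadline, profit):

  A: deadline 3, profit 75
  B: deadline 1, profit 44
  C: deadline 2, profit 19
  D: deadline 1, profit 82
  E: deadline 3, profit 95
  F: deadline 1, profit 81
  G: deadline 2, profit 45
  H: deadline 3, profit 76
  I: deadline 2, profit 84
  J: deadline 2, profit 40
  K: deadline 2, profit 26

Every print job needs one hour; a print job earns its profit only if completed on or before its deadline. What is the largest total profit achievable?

Profit order: E=95 I=84 D=82 F=81 H=76 A=75 G=45 B=44 J=40 K=26 C=19
Assign: E→slot 3, I→slot 2, D→slot 1, F skipped, H skipped, A skipped, G skipped, B skipped, J skipped, K skipped, C skipped.
Slots: [1:D] [2:I] [3:E]
Profit = 82 + 84 + 95 = 261

261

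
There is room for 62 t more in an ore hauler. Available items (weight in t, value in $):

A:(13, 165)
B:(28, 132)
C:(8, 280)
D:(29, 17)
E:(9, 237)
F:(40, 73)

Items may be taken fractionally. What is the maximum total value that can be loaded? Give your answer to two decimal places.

Order: C (280/8=35.00) > E (237/9=26.33) > A (165/13=12.69) > B (132/28=4.71) > F (73/40=1.82) > D (17/29=0.59)
Fill: take C (8 @ 280) → take E (9 @ 237) → take A (13 @ 165) → take B (28 @ 132) → take 4/40 of F → 7.30; 62/62 used.
Total value = 821.30

821.30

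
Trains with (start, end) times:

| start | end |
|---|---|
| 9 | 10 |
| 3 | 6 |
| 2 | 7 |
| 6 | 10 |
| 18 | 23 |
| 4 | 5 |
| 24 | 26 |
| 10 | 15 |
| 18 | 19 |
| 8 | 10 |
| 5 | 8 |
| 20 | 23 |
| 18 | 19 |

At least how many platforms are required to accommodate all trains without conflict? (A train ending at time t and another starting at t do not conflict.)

3

Events (time:±→running): 2:+→1 3:+→2 4:+→3 … peak 3.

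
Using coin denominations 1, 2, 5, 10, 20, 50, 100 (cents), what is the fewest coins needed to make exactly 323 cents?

6

323 − 3×100→23 − 1×20→3 − 1×2→1 − 1×1→0
Total coins = 3 + 1 + 1 + 1 = 6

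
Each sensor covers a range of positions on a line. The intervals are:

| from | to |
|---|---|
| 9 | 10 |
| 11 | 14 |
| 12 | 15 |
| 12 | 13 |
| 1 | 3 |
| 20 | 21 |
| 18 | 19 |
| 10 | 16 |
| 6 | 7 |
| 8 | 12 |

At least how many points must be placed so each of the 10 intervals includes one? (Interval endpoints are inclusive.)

Process intervals by earliest right end; each time one isn't hit yet, stab at its right endpoint.
Sorted: [1,3] [6,7] [9,10] [8,12] [12,13] [11,14] [12,15] [10,16] [18,19] [20,21]
{[1,3]} hit by 3; {[6,7]} hit by 7; {[9,10],[8,12]} hit by 10; {[12,13],[11,14],[12,15],[10,16]} hit by 13; {[18,19]} hit by 19; {[20,21]} hit by 21.
Points: 3, 7, 10, 13, 19, 21 (6 total).

6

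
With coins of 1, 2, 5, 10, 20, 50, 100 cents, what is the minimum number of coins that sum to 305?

Use the largest denomination that fits, subtract, and repeat.
305 = 3×100 + 1×5
Total coins = 3 + 1 = 4

4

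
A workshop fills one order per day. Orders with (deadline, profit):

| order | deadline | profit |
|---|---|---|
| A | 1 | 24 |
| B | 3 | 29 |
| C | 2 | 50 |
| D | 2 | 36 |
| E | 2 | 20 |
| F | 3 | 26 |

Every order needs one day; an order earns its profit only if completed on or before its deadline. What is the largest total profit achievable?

Profit order: C=50 D=36 B=29 F=26 A=24 E=20
Assign: C→slot 2, D→slot 1, B→slot 3, F skipped, A skipped, E skipped.
Slots: [1:D] [2:C] [3:B]
Profit = 36 + 50 + 29 = 115

115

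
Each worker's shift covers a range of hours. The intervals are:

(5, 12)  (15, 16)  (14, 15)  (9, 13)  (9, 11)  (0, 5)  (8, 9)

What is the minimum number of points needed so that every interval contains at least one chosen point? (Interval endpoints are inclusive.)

Sort by right endpoint; whenever an interval is uncovered, place a point at its right end.
Sorted: [0,5] [8,9] [9,11] [5,12] [9,13] [14,15] [15,16]
{[0,5]} hit by 5; {[8,9],[9,11],[5,12],[9,13]} hit by 9; {[14,15],[15,16]} hit by 15.
Points: 5, 9, 15 (3 total).

3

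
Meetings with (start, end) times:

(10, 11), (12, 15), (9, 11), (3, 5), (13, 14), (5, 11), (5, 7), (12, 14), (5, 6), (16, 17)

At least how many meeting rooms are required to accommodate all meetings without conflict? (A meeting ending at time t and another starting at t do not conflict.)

3

starts: [3, 5, 5, 5, 9, 10, 12, 12, 13, 16]
ends:   [5, 6, 7, 11, 11, 11, 14, 14, 15, 17]
s3→1 e5→0 s5→1 s5→2 s5→3  — peak 3.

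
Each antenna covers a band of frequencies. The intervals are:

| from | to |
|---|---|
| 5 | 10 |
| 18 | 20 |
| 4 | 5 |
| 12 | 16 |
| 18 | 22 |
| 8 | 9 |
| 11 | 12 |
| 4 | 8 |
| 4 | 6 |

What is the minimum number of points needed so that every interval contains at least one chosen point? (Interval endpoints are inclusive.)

By right end: [4,5]  [4,6]  [4,8]  [8,9]  [5,10]  [11,12]  [12,16]  [18,20]  [18,22]
[4,5] uncovered → point at 5; [8,9] uncovered → point at 9; [11,12] uncovered → point at 12; [18,20] uncovered → point at 20.
Points: 5, 9, 12, 20 (4 total).

4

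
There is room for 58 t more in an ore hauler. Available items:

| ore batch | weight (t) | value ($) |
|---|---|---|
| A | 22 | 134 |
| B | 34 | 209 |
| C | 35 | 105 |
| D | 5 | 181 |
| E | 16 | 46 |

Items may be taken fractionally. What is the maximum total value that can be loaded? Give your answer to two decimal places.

505.73

Greedy by value/weight ratio, highest first.
Ratios (sorted): D 36.20, B 6.15, A 6.09, C 3.00, E 2.88
take D (5 @ 181); take B (34 @ 209); take 19/22 of A → 115.73. Capacity used 58/58.
Total value = 505.73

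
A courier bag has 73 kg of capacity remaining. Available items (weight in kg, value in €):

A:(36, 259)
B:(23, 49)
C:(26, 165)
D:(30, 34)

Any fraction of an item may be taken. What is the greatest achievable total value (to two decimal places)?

447.43

Greedy by value/weight ratio, highest first.
Order: A (259/36=7.19) > C (165/26=6.35) > B (49/23=2.13) > D (34/30=1.13)
Fill: take A (36 @ 259) → take C (26 @ 165) → take 11/23 of B → 23.43; 73/73 used.
Total value = 447.43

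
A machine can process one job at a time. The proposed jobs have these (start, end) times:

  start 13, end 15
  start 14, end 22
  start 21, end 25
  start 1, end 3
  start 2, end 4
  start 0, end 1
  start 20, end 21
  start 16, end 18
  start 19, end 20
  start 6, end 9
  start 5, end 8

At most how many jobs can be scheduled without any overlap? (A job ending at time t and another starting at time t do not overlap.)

8

Sort by end time and greedily take each interval whose start is ≥ the last chosen end.
By end time: (0,1), (1,3), (2,4), (5,8), (6,9), (13,15), (16,18), (19,20), (20,21), (14,22), (21,25).
Pick (0,1); next start ≥ 1 → (1,3); next start ≥ 3 → (5,8); next start ≥ 8 → (13,15); next start ≥ 15 → (16,18); next start ≥ 18 → (19,20); next start ≥ 20 → (20,21); next start ≥ 21 → (21,25).
Selected 8 jobs.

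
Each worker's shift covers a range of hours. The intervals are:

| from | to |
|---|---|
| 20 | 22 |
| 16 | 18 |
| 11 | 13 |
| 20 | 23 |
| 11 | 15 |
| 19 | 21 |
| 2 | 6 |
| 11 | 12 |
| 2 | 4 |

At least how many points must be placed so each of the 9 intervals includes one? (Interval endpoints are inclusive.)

4

Sort by right endpoint; whenever an interval is uncovered, place a point at its right end.
Sorted: [2,4] [2,6] [11,12] [11,13] [11,15] [16,18] [19,21] [20,22] [20,23]
{[2,4],[2,6]} hit by 4; {[11,12],[11,13],[11,15]} hit by 12; {[16,18]} hit by 18; {[19,21],[20,22],[20,23]} hit by 21.
Points: 4, 12, 18, 21 (4 total).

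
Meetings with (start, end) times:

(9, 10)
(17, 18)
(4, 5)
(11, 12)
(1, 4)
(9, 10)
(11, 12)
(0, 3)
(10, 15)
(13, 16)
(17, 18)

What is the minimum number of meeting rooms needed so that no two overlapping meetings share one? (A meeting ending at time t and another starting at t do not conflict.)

Count concurrent intervals with a sweep; the peak is the room count.
Events (time:±→running): 0:+→1 1:+→2 3:-→1 4:-→0 4:+→1 5:-→0 9:+→1 9:+→2 10:-→1 10:-→0 10:+→1 11:+→2 11:+→3 … peak 3.

3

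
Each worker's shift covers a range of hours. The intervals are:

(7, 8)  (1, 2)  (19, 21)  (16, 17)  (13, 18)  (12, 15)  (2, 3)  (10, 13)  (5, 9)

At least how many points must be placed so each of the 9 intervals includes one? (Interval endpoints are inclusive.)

By right end: [1,2]  [2,3]  [7,8]  [5,9]  [10,13]  [12,15]  [16,17]  [13,18]  [19,21]
[1,2] uncovered → point at 2; [7,8] uncovered → point at 8; [10,13] uncovered → point at 13; [16,17] uncovered → point at 17; [19,21] uncovered → point at 21.
Points: 2, 8, 13, 17, 21 (5 total).

5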